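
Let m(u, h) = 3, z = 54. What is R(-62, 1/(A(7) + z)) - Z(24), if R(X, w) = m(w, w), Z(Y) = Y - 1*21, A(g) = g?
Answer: 0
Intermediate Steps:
Z(Y) = -21 + Y (Z(Y) = Y - 21 = -21 + Y)
R(X, w) = 3
R(-62, 1/(A(7) + z)) - Z(24) = 3 - (-21 + 24) = 3 - 1*3 = 3 - 3 = 0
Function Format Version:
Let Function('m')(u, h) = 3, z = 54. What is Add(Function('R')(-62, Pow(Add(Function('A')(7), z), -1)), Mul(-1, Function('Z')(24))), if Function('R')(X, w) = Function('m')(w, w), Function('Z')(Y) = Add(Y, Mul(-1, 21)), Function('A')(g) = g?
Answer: 0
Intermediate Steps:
Function('Z')(Y) = Add(-21, Y) (Function('Z')(Y) = Add(Y, -21) = Add(-21, Y))
Function('R')(X, w) = 3
Add(Function('R')(-62, Pow(Add(Function('A')(7), z), -1)), Mul(-1, Function('Z')(24))) = Add(3, Mul(-1, Add(-21, 24))) = Add(3, Mul(-1, 3)) = Add(3, -3) = 0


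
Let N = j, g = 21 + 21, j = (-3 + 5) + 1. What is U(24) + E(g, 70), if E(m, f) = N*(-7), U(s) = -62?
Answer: -83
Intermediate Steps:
j = 3 (j = 2 + 1 = 3)
g = 42
N = 3
E(m, f) = -21 (E(m, f) = 3*(-7) = -21)
U(24) + E(g, 70) = -62 - 21 = -83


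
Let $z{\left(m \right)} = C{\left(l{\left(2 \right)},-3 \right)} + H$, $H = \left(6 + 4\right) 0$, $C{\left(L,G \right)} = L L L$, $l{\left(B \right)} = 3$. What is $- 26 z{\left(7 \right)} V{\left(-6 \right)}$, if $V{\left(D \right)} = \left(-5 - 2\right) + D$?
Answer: $9126$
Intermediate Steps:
$C{\left(L,G \right)} = L^{3}$ ($C{\left(L,G \right)} = L^{2} L = L^{3}$)
$H = 0$ ($H = 10 \cdot 0 = 0$)
$V{\left(D \right)} = -7 + D$
$z{\left(m \right)} = 27$ ($z{\left(m \right)} = 3^{3} + 0 = 27 + 0 = 27$)
$- 26 z{\left(7 \right)} V{\left(-6 \right)} = \left(-26\right) 27 \left(-7 - 6\right) = \left(-702\right) \left(-13\right) = 9126$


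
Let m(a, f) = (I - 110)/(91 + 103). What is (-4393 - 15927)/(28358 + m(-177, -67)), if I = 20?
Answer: -1971040/2750681 ≈ -0.71656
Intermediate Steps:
m(a, f) = -45/97 (m(a, f) = (20 - 110)/(91 + 103) = -90/194 = -90*1/194 = -45/97)
(-4393 - 15927)/(28358 + m(-177, -67)) = (-4393 - 15927)/(28358 - 45/97) = -20320/2750681/97 = -20320*97/2750681 = -1971040/2750681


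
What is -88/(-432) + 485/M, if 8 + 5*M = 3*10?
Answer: 32798/297 ≈ 110.43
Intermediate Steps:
M = 22/5 (M = -8/5 + (3*10)/5 = -8/5 + (⅕)*30 = -8/5 + 6 = 22/5 ≈ 4.4000)
-88/(-432) + 485/M = -88/(-432) + 485/(22/5) = -88*(-1/432) + 485*(5/22) = 11/54 + 2425/22 = 32798/297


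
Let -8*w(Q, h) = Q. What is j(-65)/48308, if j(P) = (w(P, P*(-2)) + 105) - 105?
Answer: 5/29728 ≈ 0.00016819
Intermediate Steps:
w(Q, h) = -Q/8
j(P) = -P/8 (j(P) = (-P/8 + 105) - 105 = (105 - P/8) - 105 = -P/8)
j(-65)/48308 = -1/8*(-65)/48308 = (65/8)*(1/48308) = 5/29728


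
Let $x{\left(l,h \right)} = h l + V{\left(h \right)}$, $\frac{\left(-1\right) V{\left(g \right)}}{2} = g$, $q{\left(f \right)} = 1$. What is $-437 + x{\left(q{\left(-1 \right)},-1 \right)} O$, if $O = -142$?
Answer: $-579$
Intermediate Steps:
$V{\left(g \right)} = - 2 g$
$x{\left(l,h \right)} = - 2 h + h l$ ($x{\left(l,h \right)} = h l - 2 h = - 2 h + h l$)
$-437 + x{\left(q{\left(-1 \right)},-1 \right)} O = -437 + - (-2 + 1) \left(-142\right) = -437 + \left(-1\right) \left(-1\right) \left(-142\right) = -437 + 1 \left(-142\right) = -437 - 142 = -579$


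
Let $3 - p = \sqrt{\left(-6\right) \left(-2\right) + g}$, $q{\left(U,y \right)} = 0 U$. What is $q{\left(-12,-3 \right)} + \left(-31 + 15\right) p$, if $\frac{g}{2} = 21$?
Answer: $-48 + 48 \sqrt{6} \approx 69.576$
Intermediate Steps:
$g = 42$ ($g = 2 \cdot 21 = 42$)
$q{\left(U,y \right)} = 0$
$p = 3 - 3 \sqrt{6}$ ($p = 3 - \sqrt{\left(-6\right) \left(-2\right) + 42} = 3 - \sqrt{12 + 42} = 3 - \sqrt{54} = 3 - 3 \sqrt{6} \approx -4.3485$)
$q{\left(-12,-3 \right)} + \left(-31 + 15\right) p = 0 + \left(-31 + 15\right) \left(3 - 3 \sqrt{6}\right) = 0 - 16 \left(3 - 3 \sqrt{6}\right) = 0 - \left(48 - 48 \sqrt{6}\right) = -48 + 48 \sqrt{6}$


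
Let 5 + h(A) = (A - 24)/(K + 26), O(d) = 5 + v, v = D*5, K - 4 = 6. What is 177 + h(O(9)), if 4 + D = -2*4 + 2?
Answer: 2041/12 ≈ 170.08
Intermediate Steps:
K = 10 (K = 4 + 6 = 10)
D = -10 (D = -4 + (-2*4 + 2) = -4 + (-8 + 2) = -4 - 6 = -10)
v = -50 (v = -10*5 = -50)
O(d) = -45 (O(d) = 5 - 50 = -45)
h(A) = -17/3 + A/36 (h(A) = -5 + (A - 24)/(10 + 26) = -5 + (-24 + A)/36 = -5 + (-24 + A)*(1/36) = -5 + (-2/3 + A/36) = -17/3 + A/36)
177 + h(O(9)) = 177 + (-17/3 + (1/36)*(-45)) = 177 + (-17/3 - 5/4) = 177 - 83/12 = 2041/12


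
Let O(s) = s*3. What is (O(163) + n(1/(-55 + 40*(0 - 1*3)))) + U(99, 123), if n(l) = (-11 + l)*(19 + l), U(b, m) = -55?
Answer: 6889226/30625 ≈ 224.95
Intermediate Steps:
O(s) = 3*s
(O(163) + n(1/(-55 + 40*(0 - 1*3)))) + U(99, 123) = (3*163 + (-209 + (1/(-55 + 40*(0 - 1*3)))² + 8/(-55 + 40*(0 - 1*3)))) - 55 = (489 + (-209 + (1/(-55 + 40*(0 - 3)))² + 8/(-55 + 40*(0 - 3)))) - 55 = (489 + (-209 + (1/(-55 + 40*(-3)))² + 8/(-55 + 40*(-3)))) - 55 = (489 + (-209 + (1/(-55 - 120))² + 8/(-55 - 120))) - 55 = (489 + (-209 + (1/(-175))² + 8/(-175))) - 55 = (489 + (-209 + (-1/175)² + 8*(-1/175))) - 55 = (489 + (-209 + 1/30625 - 8/175)) - 55 = (489 - 6402024/30625) - 55 = 8573601/30625 - 55 = 6889226/30625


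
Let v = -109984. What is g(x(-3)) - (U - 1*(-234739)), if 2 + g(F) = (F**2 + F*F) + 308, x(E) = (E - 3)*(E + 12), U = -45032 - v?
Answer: -293553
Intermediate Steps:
U = 64952 (U = -45032 - 1*(-109984) = -45032 + 109984 = 64952)
x(E) = (-3 + E)*(12 + E)
g(F) = 306 + 2*F**2 (g(F) = -2 + ((F**2 + F*F) + 308) = -2 + ((F**2 + F**2) + 308) = -2 + (2*F**2 + 308) = -2 + (308 + 2*F**2) = 306 + 2*F**2)
g(x(-3)) - (U - 1*(-234739)) = (306 + 2*(-36 + (-3)**2 + 9*(-3))**2) - (64952 - 1*(-234739)) = (306 + 2*(-36 + 9 - 27)**2) - (64952 + 234739) = (306 + 2*(-54)**2) - 1*299691 = (306 + 2*2916) - 299691 = (306 + 5832) - 299691 = 6138 - 299691 = -293553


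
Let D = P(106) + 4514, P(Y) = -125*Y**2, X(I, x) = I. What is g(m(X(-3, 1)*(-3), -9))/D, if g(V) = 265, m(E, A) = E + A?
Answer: -265/1399986 ≈ -0.00018929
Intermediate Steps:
m(E, A) = A + E
D = -1399986 (D = -125*106**2 + 4514 = -125*11236 + 4514 = -1404500 + 4514 = -1399986)
g(m(X(-3, 1)*(-3), -9))/D = 265/(-1399986) = 265*(-1/1399986) = -265/1399986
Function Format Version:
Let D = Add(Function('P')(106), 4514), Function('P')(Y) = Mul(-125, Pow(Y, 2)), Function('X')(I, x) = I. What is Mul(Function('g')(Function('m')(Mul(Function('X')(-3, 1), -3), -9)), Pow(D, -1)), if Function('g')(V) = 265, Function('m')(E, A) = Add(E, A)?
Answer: Rational(-265, 1399986) ≈ -0.00018929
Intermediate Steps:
Function('m')(E, A) = Add(A, E)
D = -1399986 (D = Add(Mul(-125, Pow(106, 2)), 4514) = Add(Mul(-125, 11236), 4514) = Add(-1404500, 4514) = -1399986)
Mul(Function('g')(Function('m')(Mul(Function('X')(-3, 1), -3), -9)), Pow(D, -1)) = Mul(265, Pow(-1399986, -1)) = Mul(265, Rational(-1, 1399986)) = Rational(-265, 1399986)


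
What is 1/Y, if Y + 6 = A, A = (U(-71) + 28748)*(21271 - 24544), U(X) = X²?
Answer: -1/110591403 ≈ -9.0423e-9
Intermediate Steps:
A = -110591397 (A = ((-71)² + 28748)*(21271 - 24544) = (5041 + 28748)*(-3273) = 33789*(-3273) = -110591397)
Y = -110591403 (Y = -6 - 110591397 = -110591403)
1/Y = 1/(-110591403) = -1/110591403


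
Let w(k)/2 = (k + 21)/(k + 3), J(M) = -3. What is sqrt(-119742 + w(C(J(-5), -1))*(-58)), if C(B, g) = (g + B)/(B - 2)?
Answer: I*sqrt(43467098)/19 ≈ 347.0*I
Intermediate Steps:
C(B, g) = (B + g)/(-2 + B)
w(k) = 2*(21 + k)/(3 + k) (w(k) = 2*((k + 21)/(k + 3)) = 2*((21 + k)/(3 + k)) = 2*(21 + k)/(3 + k))
sqrt(-119742 + w(C(J(-5), -1))*(-58)) = sqrt(-119742 + (2*(21 + (-3 - 1)/(-2 - 3))/(3 + (-3 - 1)/(-2 - 3)))*(-58)) = sqrt(-119742 + (2*(21 - 4/(-5))/(3 - 4/(-5)))*(-58)) = sqrt(-119742 + (2*(21 - 1/5*(-4))/(3 - 1/5*(-4)))*(-58)) = sqrt(-119742 + (2*(21 + 4/5)/(3 + 4/5))*(-58)) = sqrt(-119742 + (2*(109/5)/(19/5))*(-58)) = sqrt(-119742 + (2*(5/19)*(109/5))*(-58)) = sqrt(-119742 + (218/19)*(-58)) = sqrt(-119742 - 12644/19) = sqrt(-2287742/19) = I*sqrt(43467098)/19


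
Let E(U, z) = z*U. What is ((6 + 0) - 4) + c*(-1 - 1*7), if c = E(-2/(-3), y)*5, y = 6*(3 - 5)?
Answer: 322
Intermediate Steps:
y = -12 (y = 6*(-2) = -12)
E(U, z) = U*z
c = -40 (c = (-2/(-3)*(-12))*5 = (-2*(-⅓)*(-12))*5 = ((⅔)*(-12))*5 = -8*5 = -40)
((6 + 0) - 4) + c*(-1 - 1*7) = ((6 + 0) - 4) - 40*(-1 - 1*7) = (6 - 4) - 40*(-1 - 7) = 2 - 40*(-8) = 2 + 320 = 322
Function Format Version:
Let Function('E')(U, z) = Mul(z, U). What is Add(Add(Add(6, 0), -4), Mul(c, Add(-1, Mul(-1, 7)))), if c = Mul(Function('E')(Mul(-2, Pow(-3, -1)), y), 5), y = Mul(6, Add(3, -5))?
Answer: 322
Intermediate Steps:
y = -12 (y = Mul(6, -2) = -12)
Function('E')(U, z) = Mul(U, z)
c = -40 (c = Mul(Mul(Mul(-2, Pow(-3, -1)), -12), 5) = Mul(Mul(Mul(-2, Rational(-1, 3)), -12), 5) = Mul(Mul(Rational(2, 3), -12), 5) = Mul(-8, 5) = -40)
Add(Add(Add(6, 0), -4), Mul(c, Add(-1, Mul(-1, 7)))) = Add(Add(Add(6, 0), -4), Mul(-40, Add(-1, Mul(-1, 7)))) = Add(Add(6, -4), Mul(-40, Add(-1, -7))) = Add(2, Mul(-40, -8)) = Add(2, 320) = 322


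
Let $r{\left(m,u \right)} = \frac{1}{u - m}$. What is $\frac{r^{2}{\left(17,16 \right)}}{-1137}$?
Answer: $- \frac{1}{1137} \approx -0.00087951$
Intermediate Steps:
$\frac{r^{2}{\left(17,16 \right)}}{-1137} = \frac{\left(\frac{1}{16 - 17}\right)^{2}}{-1137} = \left(\frac{1}{16 - 17}\right)^{2} \left(- \frac{1}{1137}\right) = \left(\frac{1}{-1}\right)^{2} \left(- \frac{1}{1137}\right) = \left(-1\right)^{2} \left(- \frac{1}{1137}\right) = 1 \left(- \frac{1}{1137}\right) = - \frac{1}{1137}$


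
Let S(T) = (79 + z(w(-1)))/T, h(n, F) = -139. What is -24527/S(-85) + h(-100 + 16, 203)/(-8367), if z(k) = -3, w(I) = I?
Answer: 17443490329/635892 ≈ 27432.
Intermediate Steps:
S(T) = 76/T (S(T) = (79 - 3)/T = 76/T)
-24527/S(-85) + h(-100 + 16, 203)/(-8367) = -24527/(76/(-85)) - 139/(-8367) = -24527/(76*(-1/85)) - 139*(-1/8367) = -24527/(-76/85) + 139/8367 = -24527*(-85/76) + 139/8367 = 2084795/76 + 139/8367 = 17443490329/635892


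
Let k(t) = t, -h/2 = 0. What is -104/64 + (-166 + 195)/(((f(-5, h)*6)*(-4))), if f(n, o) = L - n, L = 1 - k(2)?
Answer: -185/96 ≈ -1.9271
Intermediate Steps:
h = 0 (h = -2*0 = 0)
L = -1 (L = 1 - 1*2 = 1 - 2 = -1)
f(n, o) = -1 - n
-104/64 + (-166 + 195)/(((f(-5, h)*6)*(-4))) = -104/64 + (-166 + 195)/((((-1 - 1*(-5))*6)*(-4))) = -104*1/64 + 29/((((-1 + 5)*6)*(-4))) = -13/8 + 29/(((4*6)*(-4))) = -13/8 + 29/((24*(-4))) = -13/8 + 29/(-96) = -13/8 + 29*(-1/96) = -13/8 - 29/96 = -185/96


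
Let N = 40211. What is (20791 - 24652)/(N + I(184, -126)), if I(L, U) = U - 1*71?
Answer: -11/114 ≈ -0.096491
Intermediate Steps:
I(L, U) = -71 + U (I(L, U) = U - 71 = -71 + U)
(20791 - 24652)/(N + I(184, -126)) = (20791 - 24652)/(40211 + (-71 - 126)) = -3861/(40211 - 197) = -3861/40014 = -3861*1/40014 = -11/114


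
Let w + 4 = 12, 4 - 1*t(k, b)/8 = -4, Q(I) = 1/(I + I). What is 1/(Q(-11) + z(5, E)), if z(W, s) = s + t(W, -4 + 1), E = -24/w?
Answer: 22/1341 ≈ 0.016406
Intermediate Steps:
Q(I) = 1/(2*I)
t(k, b) = 64 (t(k, b) = 32 - 8*(-4) = 32 + 32 = 64)
w = 8 (w = -4 + 12 = 8)
E = -3 (E = -24/8 = -24*⅛ = -3)
z(W, s) = 64 + s (z(W, s) = s + 64 = 64 + s)
1/(Q(-11) + z(5, E)) = 1/((½)/(-11) + (64 - 3)) = 1/((½)*(-1/11) + 61) = 1/(-1/22 + 61) = 1/(1341/22) = 22/1341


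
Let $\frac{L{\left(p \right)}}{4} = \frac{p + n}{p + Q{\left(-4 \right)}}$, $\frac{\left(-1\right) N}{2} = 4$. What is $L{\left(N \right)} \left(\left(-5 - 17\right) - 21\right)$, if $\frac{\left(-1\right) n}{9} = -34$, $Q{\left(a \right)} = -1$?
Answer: $\frac{51256}{9} \approx 5695.1$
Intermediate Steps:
$n = 306$ ($n = \left(-9\right) \left(-34\right) = 306$)
$N = -8$ ($N = \left(-2\right) 4 = -8$)
$L{\left(p \right)} = \frac{4 \left(306 + p\right)}{-1 + p}$ ($L{\left(p \right)} = 4 \frac{p + 306}{p - 1} = 4 \frac{306 + p}{-1 + p} = \frac{4 \left(306 + p\right)}{-1 + p}$)
$L{\left(N \right)} \left(\left(-5 - 17\right) - 21\right) = \frac{4 \left(306 - 8\right)}{-1 - 8} \left(\left(-5 - 17\right) - 21\right) = 4 \frac{1}{-9} \cdot 298 \left(\left(-5 - 17\right) - 21\right) = 4 \left(- \frac{1}{9}\right) 298 \left(-22 - 21\right) = \left(- \frac{1192}{9}\right) \left(-43\right) = \frac{51256}{9}$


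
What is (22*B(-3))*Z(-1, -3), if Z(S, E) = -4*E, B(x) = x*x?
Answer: 2376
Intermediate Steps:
B(x) = x²
(22*B(-3))*Z(-1, -3) = (22*(-3)²)*(-4*(-3)) = (22*9)*12 = 198*12 = 2376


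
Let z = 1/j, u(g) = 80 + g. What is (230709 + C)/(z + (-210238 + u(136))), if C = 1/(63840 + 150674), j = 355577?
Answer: -17597616110701379/16019689438546202 ≈ -1.0985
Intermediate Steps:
z = 1/355577 ≈ 2.8123e-6
C = 1/214514 ≈ 4.6617e-6
(230709 + C)/(z + (-210238 + u(136))) = (230709 + 1/214514)/(1/355577 + (-210238 + (80 + 136))) = 49490310427/(214514*(1/355577 + (-210238 + 216))) = 49490310427/(214514*(1/355577 - 210022)) = 49490310427/(214514*(-74678992693/355577)) = (49490310427/214514)*(-355577/74678992693) = -17597616110701379/16019689438546202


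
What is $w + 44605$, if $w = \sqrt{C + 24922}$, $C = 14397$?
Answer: $44605 + \sqrt{39319} \approx 44803.0$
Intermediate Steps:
$w = \sqrt{39319}$ ($w = \sqrt{14397 + 24922} = \sqrt{39319} \approx 198.29$)
$w + 44605 = \sqrt{39319} + 44605 = 44605 + \sqrt{39319}$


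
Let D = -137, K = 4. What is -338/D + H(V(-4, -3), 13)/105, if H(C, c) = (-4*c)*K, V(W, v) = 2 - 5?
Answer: 6994/14385 ≈ 0.48620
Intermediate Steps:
V(W, v) = -3
H(C, c) = -16*c (H(C, c) = -4*c*4 = -16*c)
-338/D + H(V(-4, -3), 13)/105 = -338/(-137) - 16*13/105 = -338*(-1/137) - 208*1/105 = 338/137 - 208/105 = 6994/14385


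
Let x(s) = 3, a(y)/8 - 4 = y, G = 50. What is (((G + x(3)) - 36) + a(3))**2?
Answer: 5329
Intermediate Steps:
a(y) = 32 + 8*y
(((G + x(3)) - 36) + a(3))**2 = (((50 + 3) - 36) + (32 + 8*3))**2 = ((53 - 36) + (32 + 24))**2 = (17 + 56)**2 = 73**2 = 5329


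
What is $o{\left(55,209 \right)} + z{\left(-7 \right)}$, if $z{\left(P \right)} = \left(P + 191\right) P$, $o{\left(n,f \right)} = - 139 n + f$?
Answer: $-8724$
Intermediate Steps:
$o{\left(n,f \right)} = f - 139 n$
$z{\left(P \right)} = P \left(191 + P\right)$ ($z{\left(P \right)} = \left(191 + P\right) P = P \left(191 + P\right)$)
$o{\left(55,209 \right)} + z{\left(-7 \right)} = \left(209 - 7645\right) - 7 \left(191 - 7\right) = \left(209 - 7645\right) - 1288 = -7436 - 1288 = -8724$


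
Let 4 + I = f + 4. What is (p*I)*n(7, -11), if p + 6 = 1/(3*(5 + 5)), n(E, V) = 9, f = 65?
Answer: -6981/2 ≈ -3490.5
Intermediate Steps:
I = 65 (I = -4 + (65 + 4) = -4 + 69 = 65)
p = -179/30 (p = -6 + 1/(3*(5 + 5)) = -6 + 1/(3*10) = -6 + 1/30 = -179/30 ≈ -5.9667)
(p*I)*n(7, -11) = -179/30*65*9 = -2327/6*9 = -6981/2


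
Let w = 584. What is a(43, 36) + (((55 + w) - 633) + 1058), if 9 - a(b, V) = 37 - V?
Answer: 1072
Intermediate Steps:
a(b, V) = -28 + V (a(b, V) = 9 - (37 - V) = 9 + (-37 + V) = -28 + V)
a(43, 36) + (((55 + w) - 633) + 1058) = (-28 + 36) + (((55 + 584) - 633) + 1058) = 8 + ((639 - 633) + 1058) = 8 + (6 + 1058) = 8 + 1064 = 1072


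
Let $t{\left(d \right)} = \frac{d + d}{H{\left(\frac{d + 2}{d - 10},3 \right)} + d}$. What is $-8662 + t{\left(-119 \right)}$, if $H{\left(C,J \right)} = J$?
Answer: $- \frac{502277}{58} \approx -8660.0$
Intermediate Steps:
$t{\left(d \right)} = \frac{2 d}{3 + d}$ ($t{\left(d \right)} = \frac{d + d}{3 + d} = \frac{2 d}{3 + d}$)
$-8662 + t{\left(-119 \right)} = -8662 + 2 \left(-119\right) \frac{1}{3 - 119} = -8662 + 2 \left(-119\right) \frac{1}{-116} = -8662 + 2 \left(-119\right) \left(- \frac{1}{116}\right) = -8662 + \frac{119}{58} = - \frac{502277}{58}$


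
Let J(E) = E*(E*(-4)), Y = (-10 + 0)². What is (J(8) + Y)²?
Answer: 24336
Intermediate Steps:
Y = 100 (Y = (-10)² = 100)
J(E) = -4*E² (J(E) = E*(-4*E) = -4*E²)
(J(8) + Y)² = (-4*8² + 100)² = (-4*64 + 100)² = (-256 + 100)² = (-156)² = 24336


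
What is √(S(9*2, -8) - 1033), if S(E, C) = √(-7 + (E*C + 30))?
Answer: √(-1033 + 11*I) ≈ 0.1711 + 32.141*I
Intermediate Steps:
S(E, C) = √(23 + C*E) (S(E, C) = √(-7 + (C*E + 30)) = √(-7 + (30 + C*E)) = √(23 + C*E))
√(S(9*2, -8) - 1033) = √(√(23 - 72*2) - 1033) = √(√(23 - 8*18) - 1033) = √(√(23 - 144) - 1033) = √(√(-121) - 1033) = √(11*I - 1033) = √(-1033 + 11*I)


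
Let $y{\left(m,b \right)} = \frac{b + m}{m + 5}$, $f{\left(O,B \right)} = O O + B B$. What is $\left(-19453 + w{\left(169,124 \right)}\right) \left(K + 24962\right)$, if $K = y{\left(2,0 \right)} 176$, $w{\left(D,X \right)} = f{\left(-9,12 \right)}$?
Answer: $- \frac{3366553608}{7} \approx -4.8094 \cdot 10^{8}$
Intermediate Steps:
$f{\left(O,B \right)} = B^{2} + O^{2}$ ($f{\left(O,B \right)} = O^{2} + B^{2} = B^{2} + O^{2}$)
$w{\left(D,X \right)} = 225$ ($w{\left(D,X \right)} = 12^{2} + \left(-9\right)^{2} = 144 + 81 = 225$)
$y{\left(m,b \right)} = \frac{b + m}{5 + m}$
$K = \frac{352}{7}$ ($K = \frac{0 + 2}{5 + 2} \cdot 176 = \frac{1}{7} \cdot 2 \cdot 176 = \frac{2}{7} \cdot 176 = \frac{352}{7} \approx 50.286$)
$\left(-19453 + w{\left(169,124 \right)}\right) \left(K + 24962\right) = \left(-19453 + 225\right) \left(\frac{352}{7} + 24962\right) = \left(-19228\right) \frac{175086}{7} = - \frac{3366553608}{7}$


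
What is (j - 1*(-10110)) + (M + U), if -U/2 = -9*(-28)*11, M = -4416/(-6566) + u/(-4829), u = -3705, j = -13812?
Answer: -146559624375/15853607 ≈ -9244.6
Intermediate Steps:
M = 22825947/15853607 (M = -4416/(-6566) - 3705/(-4829) = -4416*(-1/6566) - 3705*(-1/4829) = 2208/3283 + 3705/4829 = 22825947/15853607 ≈ 1.4398)
U = -5544 (U = -2*(-9*(-28))*11 = -504*11 = -2*2772 = -5544)
(j - 1*(-10110)) + (M + U) = (-13812 - 1*(-10110)) + (22825947/15853607 - 5544) = (-13812 + 10110) - 87869571261/15853607 = -3702 - 87869571261/15853607 = -146559624375/15853607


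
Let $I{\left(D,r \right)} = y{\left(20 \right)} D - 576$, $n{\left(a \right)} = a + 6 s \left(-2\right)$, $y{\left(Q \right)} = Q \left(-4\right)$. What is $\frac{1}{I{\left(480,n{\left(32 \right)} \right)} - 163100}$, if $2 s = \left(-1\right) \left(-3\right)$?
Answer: $- \frac{1}{202076} \approx -4.9486 \cdot 10^{-6}$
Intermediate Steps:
$y{\left(Q \right)} = - 4 Q$
$s = \frac{3}{2}$ ($s = \frac{\left(-1\right) \left(-3\right)}{2} = \frac{1}{2} \cdot 3 = \frac{3}{2} \approx 1.5$)
$n{\left(a \right)} = -18 + a$ ($n{\left(a \right)} = a + 6 \cdot \frac{3}{2} \left(-2\right) = a + 9 \left(-2\right) = a - 18 = -18 + a$)
$I{\left(D,r \right)} = -576 - 80 D$ ($I{\left(D,r \right)} = \left(-4\right) 20 D - 576 = - 80 D - 576 = -576 - 80 D$)
$\frac{1}{I{\left(480,n{\left(32 \right)} \right)} - 163100} = \frac{1}{\left(-576 - 38400\right) - 163100} = \frac{1}{-38976 - 163100} = \frac{1}{-202076} = - \frac{1}{202076}$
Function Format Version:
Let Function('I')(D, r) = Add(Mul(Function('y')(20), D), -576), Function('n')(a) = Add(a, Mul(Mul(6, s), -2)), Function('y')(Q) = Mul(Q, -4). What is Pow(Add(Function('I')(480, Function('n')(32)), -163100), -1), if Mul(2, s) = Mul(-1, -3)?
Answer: Rational(-1, 202076) ≈ -4.9486e-6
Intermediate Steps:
Function('y')(Q) = Mul(-4, Q)
s = Rational(3, 2) (s = Mul(Rational(1, 2), Mul(-1, -3)) = Mul(Rational(1, 2), 3) = Rational(3, 2) ≈ 1.5000)
Function('n')(a) = Add(-18, a) (Function('n')(a) = Add(a, Mul(Mul(6, Rational(3, 2)), -2)) = Add(a, Mul(9, -2)) = Add(a, -18) = Add(-18, a))
Function('I')(D, r) = Add(-576, Mul(-80, D)) (Function('I')(D, r) = Add(Mul(Mul(-4, 20), D), -576) = Add(Mul(-80, D), -576) = Add(-576, Mul(-80, D)))
Pow(Add(Function('I')(480, Function('n')(32)), -163100), -1) = Pow(Add(Add(-576, Mul(-80, 480)), -163100), -1) = Pow(Add(Add(-576, -38400), -163100), -1) = Pow(Add(-38976, -163100), -1) = Pow(-202076, -1) = Rational(-1, 202076)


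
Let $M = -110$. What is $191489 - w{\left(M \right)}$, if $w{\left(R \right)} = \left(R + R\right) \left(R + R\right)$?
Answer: $143089$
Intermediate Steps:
$w{\left(R \right)} = 4 R^{2}$ ($w{\left(R \right)} = 2 R 2 R = 4 R^{2}$)
$191489 - w{\left(M \right)} = 191489 - 4 \left(-110\right)^{2} = 191489 - 4 \cdot 12100 = 191489 - 48400 = 143089$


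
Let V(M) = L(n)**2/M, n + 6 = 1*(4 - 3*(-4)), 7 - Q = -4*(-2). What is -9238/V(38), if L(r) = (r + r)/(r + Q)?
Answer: -7108641/100 ≈ -71086.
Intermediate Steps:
Q = -1 (Q = 7 - (-4)*(-2) = 7 - 1*8 = 7 - 8 = -1)
n = 10 (n = -6 + 1*(4 - 3*(-4)) = -6 + 1*(4 + 12) = -6 + 1*16 = -6 + 16 = 10)
L(r) = 2*r/(-1 + r) (L(r) = (r + r)/(r - 1) = (2*r)/(-1 + r) = 2*r/(-1 + r))
V(M) = 400/(81*M) (V(M) = (2*10/(-1 + 10))**2/M = (2*10/9)**2/M = (2*10*(1/9))**2/M = (20/9)**2/M = 400/(81*M))
-9238/V(38) = -9238/((400/81)/38) = -9238/((400/81)*(1/38)) = -9238/200/1539 = -9238*1539/200 = -7108641/100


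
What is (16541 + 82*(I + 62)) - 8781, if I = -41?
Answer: 9482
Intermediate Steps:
(16541 + 82*(I + 62)) - 8781 = (16541 + 82*(-41 + 62)) - 8781 = (16541 + 82*21) - 8781 = (16541 + 1722) - 8781 = 18263 - 8781 = 9482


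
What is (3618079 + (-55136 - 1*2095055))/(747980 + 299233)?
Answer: 489296/349071 ≈ 1.4017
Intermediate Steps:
(3618079 + (-55136 - 1*2095055))/(747980 + 299233) = (3618079 + (-55136 - 2095055))/1047213 = (3618079 - 2150191)*(1/1047213) = 1467888*(1/1047213) = 489296/349071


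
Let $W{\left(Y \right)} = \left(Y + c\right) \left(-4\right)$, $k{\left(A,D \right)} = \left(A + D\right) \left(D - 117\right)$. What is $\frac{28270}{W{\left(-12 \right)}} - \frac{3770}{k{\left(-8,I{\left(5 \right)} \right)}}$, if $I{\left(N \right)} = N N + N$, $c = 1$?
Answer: $\frac{42535}{66} \approx 644.47$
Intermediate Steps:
$I{\left(N \right)} = N + N^{2}$ ($I{\left(N \right)} = N^{2} + N = N + N^{2}$)
$k{\left(A,D \right)} = \left(-117 + D\right) \left(A + D\right)$ ($k{\left(A,D \right)} = \left(A + D\right) \left(-117 + D\right) = \left(-117 + D\right) \left(A + D\right)$)
$W{\left(Y \right)} = -4 - 4 Y$ ($W{\left(Y \right)} = \left(Y + 1\right) \left(-4\right) = \left(1 + Y\right) \left(-4\right) = -4 - 4 Y$)
$\frac{28270}{W{\left(-12 \right)}} - \frac{3770}{k{\left(-8,I{\left(5 \right)} \right)}} = \frac{28270}{-4 - -48} - \frac{3770}{\left(5 \left(1 + 5\right)\right)^{2} - -936 - 117 \cdot 5 \left(1 + 5\right) - 8 \cdot 5 \left(1 + 5\right)} = \frac{28270}{-4 + 48} - \frac{3770}{\left(5 \cdot 6\right)^{2} + 936 - 117 \cdot 5 \cdot 6 - 8 \cdot 5 \cdot 6} = \frac{28270}{44} - \frac{3770}{30^{2} + 936 - 3510 - 240} = 28270 \cdot \frac{1}{44} - \frac{3770}{900 + 936 - 3510 - 240} = \frac{1285}{2} - \frac{3770}{-1914} = \frac{1285}{2} - - \frac{65}{33} = \frac{1285}{2} + \frac{65}{33} = \frac{42535}{66}$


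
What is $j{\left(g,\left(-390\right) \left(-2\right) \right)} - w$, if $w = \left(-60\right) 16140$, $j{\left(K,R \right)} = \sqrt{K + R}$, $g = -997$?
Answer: $968400 + i \sqrt{217} \approx 9.684 \cdot 10^{5} + 14.731 i$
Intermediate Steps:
$w = -968400$
$j{\left(g,\left(-390\right) \left(-2\right) \right)} - w = \sqrt{-997 - -780} - -968400 = \sqrt{-997 + 780} + 968400 = \sqrt{-217} + 968400 = i \sqrt{217} + 968400 = 968400 + i \sqrt{217}$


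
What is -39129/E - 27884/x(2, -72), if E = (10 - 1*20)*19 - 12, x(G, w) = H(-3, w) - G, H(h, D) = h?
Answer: 5828213/1010 ≈ 5770.5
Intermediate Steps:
x(G, w) = -3 - G
E = -202 (E = (10 - 20)*19 - 12 = -10*19 - 12 = -190 - 12 = -202)
-39129/E - 27884/x(2, -72) = -39129/(-202) - 27884/(-3 - 1*2) = -39129*(-1/202) - 27884/(-3 - 2) = 39129/202 - 27884/(-5) = 39129/202 - 27884*(-1/5) = 39129/202 + 27884/5 = 5828213/1010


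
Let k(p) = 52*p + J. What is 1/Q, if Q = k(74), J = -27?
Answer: 1/3821 ≈ 0.00026171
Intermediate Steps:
k(p) = -27 + 52*p (k(p) = 52*p - 27 = -27 + 52*p)
Q = 3821 (Q = -27 + 52*74 = -27 + 3848 = 3821)
1/Q = 1/3821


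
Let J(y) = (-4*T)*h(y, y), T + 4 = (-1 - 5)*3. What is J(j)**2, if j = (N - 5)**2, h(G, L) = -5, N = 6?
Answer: 193600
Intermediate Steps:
j = 1 (j = (6 - 5)**2 = 1**2 = 1)
T = -22 (T = -4 + (-1 - 5)*3 = -4 - 6*3 = -4 - 18 = -22)
J(y) = -440 (J(y) = -4*(-22)*(-5) = 88*(-5) = -440)
J(j)**2 = (-440)**2 = 193600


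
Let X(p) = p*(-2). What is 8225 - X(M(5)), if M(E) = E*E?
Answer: 8275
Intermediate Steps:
M(E) = E²
X(p) = -2*p
8225 - X(M(5)) = 8225 - (-2)*5² = 8225 - (-2)*25 = 8225 - 1*(-50) = 8225 + 50 = 8275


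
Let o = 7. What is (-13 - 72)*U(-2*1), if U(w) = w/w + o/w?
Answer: 425/2 ≈ 212.50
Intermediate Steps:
U(w) = 1 + 7/w (U(w) = w/w + 7/w = 1 + 7/w)
(-13 - 72)*U(-2*1) = (-13 - 72)*((7 - 2*1)/((-2*1))) = -85*(7 - 2)/(-2) = -(-85)*5/2 = -85*(-5/2) = 425/2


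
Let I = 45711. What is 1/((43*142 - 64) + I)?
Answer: 1/51753 ≈ 1.9323e-5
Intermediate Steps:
1/((43*142 - 64) + I) = 1/((43*142 - 64) + 45711) = 1/((6106 - 64) + 45711) = 1/(6042 + 45711) = 1/51753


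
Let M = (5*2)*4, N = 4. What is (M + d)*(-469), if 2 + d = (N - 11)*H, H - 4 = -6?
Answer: -24388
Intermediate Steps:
H = -2 (H = 4 - 6 = -2)
M = 40 (M = 10*4 = 40)
d = 12 (d = -2 + (4 - 11)*(-2) = -2 - 7*(-2) = -2 + 14 = 12)
(M + d)*(-469) = (40 + 12)*(-469) = 52*(-469) = -24388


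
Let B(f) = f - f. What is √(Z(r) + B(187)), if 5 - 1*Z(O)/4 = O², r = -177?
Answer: 4*I*√7831 ≈ 353.97*I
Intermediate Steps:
B(f) = 0
Z(O) = 20 - 4*O²
√(Z(r) + B(187)) = √((20 - 4*(-177)²) + 0) = √((20 - 4*31329) + 0) = √((20 - 125316) + 0) = √(-125296 + 0) = √(-125296) = 4*I*√7831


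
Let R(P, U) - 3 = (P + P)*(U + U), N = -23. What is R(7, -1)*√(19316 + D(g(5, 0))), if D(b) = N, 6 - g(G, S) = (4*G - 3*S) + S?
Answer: -25*√19293 ≈ -3472.5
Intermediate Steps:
R(P, U) = 3 + 4*P*U (R(P, U) = 3 + (P + P)*(U + U) = 3 + (2*P)*(2*U) = 3 + 4*P*U)
g(G, S) = 6 - 4*G + 2*S (g(G, S) = 6 - ((4*G - 3*S) + S) = 6 - ((-3*S + 4*G) + S) = 6 - (-2*S + 4*G) = 6 + (-4*G + 2*S) = 6 - 4*G + 2*S)
D(b) = -23
R(7, -1)*√(19316 + D(g(5, 0))) = (3 + 4*7*(-1))*√(19316 - 23) = (3 - 28)*√19293 = -25*√19293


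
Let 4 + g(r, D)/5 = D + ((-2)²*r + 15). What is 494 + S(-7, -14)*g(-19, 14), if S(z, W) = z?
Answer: 2279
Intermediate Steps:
g(r, D) = 55 + 5*D + 20*r (g(r, D) = -20 + 5*(D + ((-2)²*r + 15)) = -20 + 5*(D + (4*r + 15)) = -20 + 5*(D + (15 + 4*r)) = -20 + 5*(15 + D + 4*r) = -20 + (75 + 5*D + 20*r) = 55 + 5*D + 20*r)
494 + S(-7, -14)*g(-19, 14) = 494 - 7*(55 + 5*14 + 20*(-19)) = 494 - 7*(55 + 70 - 380) = 494 - 7*(-255) = 494 + 1785 = 2279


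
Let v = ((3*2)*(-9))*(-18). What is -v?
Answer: -972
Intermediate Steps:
v = 972 (v = (6*(-9))*(-18) = -54*(-18) = 972)
-v = -1*972 = -972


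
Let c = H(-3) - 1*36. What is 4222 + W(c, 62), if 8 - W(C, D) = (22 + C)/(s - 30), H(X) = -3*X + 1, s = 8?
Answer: 46528/11 ≈ 4229.8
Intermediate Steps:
H(X) = 1 - 3*X
c = -26 (c = (1 - 3*(-3)) - 1*36 = (1 + 9) - 36 = 10 - 36 = -26)
W(C, D) = 9 + C/22 (W(C, D) = 8 - (22 + C)/(8 - 30) = 8 - (22 + C)/(-22) = 8 - (22 + C)*(-1)/22 = 8 - (-1 - C/22) = 8 + (1 + C/22) = 9 + C/22)
4222 + W(c, 62) = 4222 + (9 + (1/22)*(-26)) = 4222 + (9 - 13/11) = 4222 + 86/11 = 46528/11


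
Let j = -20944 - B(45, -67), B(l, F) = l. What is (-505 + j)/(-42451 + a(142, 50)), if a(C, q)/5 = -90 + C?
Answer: 21494/42191 ≈ 0.50945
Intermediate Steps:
a(C, q) = -450 + 5*C (a(C, q) = 5*(-90 + C) = -450 + 5*C)
j = -20989 (j = -20944 - 1*45 = -20944 - 45 = -20989)
(-505 + j)/(-42451 + a(142, 50)) = (-505 - 20989)/(-42451 + (-450 + 5*142)) = -21494/(-42451 + (-450 + 710)) = -21494/(-42451 + 260) = -21494/(-42191) = -21494*(-1/42191) = 21494/42191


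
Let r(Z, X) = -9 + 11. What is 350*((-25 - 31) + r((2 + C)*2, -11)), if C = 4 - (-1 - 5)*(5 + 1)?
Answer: -18900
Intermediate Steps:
C = 40 (C = 4 - (-6)*6 = 4 - 1*(-36) = 4 + 36 = 40)
r(Z, X) = 2
350*((-25 - 31) + r((2 + C)*2, -11)) = 350*((-25 - 31) + 2) = 350*(-56 + 2) = 350*(-54) = -18900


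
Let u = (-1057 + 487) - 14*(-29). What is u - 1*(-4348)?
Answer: 4184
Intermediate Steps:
u = -164 (u = -570 - 1*(-406) = -570 + 406 = -164)
u - 1*(-4348) = -164 - 1*(-4348) = -164 + 4348 = 4184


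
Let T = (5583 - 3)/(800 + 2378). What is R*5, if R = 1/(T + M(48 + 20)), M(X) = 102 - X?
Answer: 7945/56816 ≈ 0.13984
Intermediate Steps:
T = 2790/1589 (T = 5580/3178 = 5580*(1/3178) = 2790/1589 ≈ 1.7558)
R = 1589/56816 (R = 1/(2790/1589 + (102 - (48 + 20))) = 1/(2790/1589 + (102 - 1*68)) = 1/(2790/1589 + (102 - 68)) = 1/(2790/1589 + 34) = 1/(56816/1589) = 1589/56816 ≈ 0.027967)
R*5 = (1589/56816)*5 = 7945/56816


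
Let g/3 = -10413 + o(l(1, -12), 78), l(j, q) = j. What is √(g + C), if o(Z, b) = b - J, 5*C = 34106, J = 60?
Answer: I*√609095/5 ≈ 156.09*I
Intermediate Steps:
C = 34106/5 (C = (⅕)*34106 = 34106/5 ≈ 6821.2)
o(Z, b) = -60 + b (o(Z, b) = b - 1*60 = b - 60 = -60 + b)
g = -31185 (g = 3*(-10413 + (-60 + 78)) = 3*(-10413 + 18) = 3*(-10395) = -31185)
√(g + C) = √(-31185 + 34106/5) = √(-121819/5) = I*√609095/5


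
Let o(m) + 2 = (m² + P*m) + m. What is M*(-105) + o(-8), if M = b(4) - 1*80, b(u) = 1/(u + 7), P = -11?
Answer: 93857/11 ≈ 8532.5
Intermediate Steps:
b(u) = 1/(7 + u)
M = -879/11 (M = 1/(7 + 4) - 1*80 = 1/11 - 80 = -879/11 ≈ -79.909)
o(m) = -2 + m² - 10*m (o(m) = -2 + ((m² - 11*m) + m) = -2 + (m² - 10*m) = -2 + m² - 10*m)
M*(-105) + o(-8) = -879/11*(-105) + (-2 + (-8)² - 10*(-8)) = 92295/11 + (-2 + 64 + 80) = 92295/11 + 142 = 93857/11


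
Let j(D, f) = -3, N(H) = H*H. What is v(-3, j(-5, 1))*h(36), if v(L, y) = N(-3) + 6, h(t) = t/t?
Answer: 15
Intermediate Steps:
N(H) = H²
h(t) = 1
v(L, y) = 15 (v(L, y) = (-3)² + 6 = 9 + 6 = 15)
v(-3, j(-5, 1))*h(36) = 15*1 = 15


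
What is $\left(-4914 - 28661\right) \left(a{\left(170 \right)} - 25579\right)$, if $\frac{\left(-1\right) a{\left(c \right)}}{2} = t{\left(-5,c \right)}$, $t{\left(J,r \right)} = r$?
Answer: $870230425$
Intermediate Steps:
$a{\left(c \right)} = - 2 c$
$\left(-4914 - 28661\right) \left(a{\left(170 \right)} - 25579\right) = \left(-4914 - 28661\right) \left(\left(-2\right) 170 - 25579\right) = - 33575 \left(-340 - 25579\right) = \left(-33575\right) \left(-25919\right) = 870230425$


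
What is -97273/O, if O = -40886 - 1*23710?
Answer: 97273/64596 ≈ 1.5059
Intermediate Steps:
O = -64596 (O = -40886 - 23710 = -64596)
-97273/O = -97273/(-64596) = -97273*(-1/64596) = 97273/64596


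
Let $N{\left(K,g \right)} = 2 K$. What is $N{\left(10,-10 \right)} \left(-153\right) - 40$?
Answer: $-3100$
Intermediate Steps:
$N{\left(10,-10 \right)} \left(-153\right) - 40 = 2 \cdot 10 \left(-153\right) - 40 = 20 \left(-153\right) - 40 = -3060 - 40 = -3100$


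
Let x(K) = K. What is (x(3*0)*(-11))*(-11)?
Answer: 0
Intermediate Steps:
(x(3*0)*(-11))*(-11) = ((3*0)*(-11))*(-11) = (0*(-11))*(-11) = 0*(-11) = 0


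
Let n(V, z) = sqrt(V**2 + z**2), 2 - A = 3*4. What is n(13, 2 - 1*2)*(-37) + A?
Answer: -491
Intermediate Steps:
A = -10 (A = 2 - 3*4 = 2 - 1*12 = 2 - 12 = -10)
n(13, 2 - 1*2)*(-37) + A = sqrt(13**2 + (2 - 1*2)**2)*(-37) - 10 = sqrt(169 + (2 - 2)**2)*(-37) - 10 = sqrt(169 + 0**2)*(-37) - 10 = sqrt(169 + 0)*(-37) - 10 = sqrt(169)*(-37) - 10 = 13*(-37) - 10 = -481 - 10 = -491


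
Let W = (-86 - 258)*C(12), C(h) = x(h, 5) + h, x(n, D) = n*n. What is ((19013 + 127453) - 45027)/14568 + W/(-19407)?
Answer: 305600425/31413464 ≈ 9.7283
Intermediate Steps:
x(n, D) = n**2
C(h) = h + h**2 (C(h) = h**2 + h = h + h**2)
W = -53664 (W = (-86 - 258)*(12*(1 + 12)) = -4128*13 = -344*156 = -53664)
((19013 + 127453) - 45027)/14568 + W/(-19407) = ((19013 + 127453) - 45027)/14568 - 53664/(-19407) = (146466 - 45027)*(1/14568) - 53664*(-1/19407) = 101439*(1/14568) + 17888/6469 = 33813/4856 + 17888/6469 = 305600425/31413464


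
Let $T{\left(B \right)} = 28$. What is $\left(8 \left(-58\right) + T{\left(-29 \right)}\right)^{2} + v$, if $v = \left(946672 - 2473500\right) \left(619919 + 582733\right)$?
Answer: $-1836242557760$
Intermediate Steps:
$v = -1836242747856$ ($v = \left(-1526828\right) 1202652 = -1836242747856$)
$\left(8 \left(-58\right) + T{\left(-29 \right)}\right)^{2} + v = \left(8 \left(-58\right) + 28\right)^{2} - 1836242747856 = \left(-464 + 28\right)^{2} - 1836242747856 = \left(-436\right)^{2} - 1836242747856 = 190096 - 1836242747856 = -1836242557760$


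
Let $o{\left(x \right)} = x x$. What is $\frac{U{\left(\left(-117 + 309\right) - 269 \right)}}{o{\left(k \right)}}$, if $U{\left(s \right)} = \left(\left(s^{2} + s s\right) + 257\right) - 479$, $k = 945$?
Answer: $\frac{11636}{893025} \approx 0.01303$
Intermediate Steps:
$o{\left(x \right)} = x^{2}$
$U{\left(s \right)} = -222 + 2 s^{2}$ ($U{\left(s \right)} = \left(\left(s^{2} + s^{2}\right) + 257\right) - 479 = \left(2 s^{2} + 257\right) - 479 = \left(257 + 2 s^{2}\right) - 479 = -222 + 2 s^{2}$)
$\frac{U{\left(\left(-117 + 309\right) - 269 \right)}}{o{\left(k \right)}} = \frac{-222 + 2 \left(\left(-117 + 309\right) - 269\right)^{2}}{945^{2}} = \frac{-222 + 2 \left(192 - 269\right)^{2}}{893025} = \left(-222 + 2 \left(-77\right)^{2}\right) \frac{1}{893025} = \left(-222 + 2 \cdot 5929\right) \frac{1}{893025} = \left(-222 + 11858\right) \frac{1}{893025} = 11636 \cdot \frac{1}{893025} = \frac{11636}{893025}$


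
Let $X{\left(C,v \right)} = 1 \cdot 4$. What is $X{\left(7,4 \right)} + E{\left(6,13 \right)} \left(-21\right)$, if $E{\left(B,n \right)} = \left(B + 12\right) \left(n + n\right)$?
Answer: $-9824$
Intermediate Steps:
$E{\left(B,n \right)} = 2 n \left(12 + B\right)$ ($E{\left(B,n \right)} = \left(12 + B\right) 2 n = 2 n \left(12 + B\right)$)
$X{\left(C,v \right)} = 4$
$X{\left(7,4 \right)} + E{\left(6,13 \right)} \left(-21\right) = 4 + 2 \cdot 13 \left(12 + 6\right) \left(-21\right) = 4 + 2 \cdot 13 \cdot 18 \left(-21\right) = 4 + 468 \left(-21\right) = 4 - 9828 = -9824$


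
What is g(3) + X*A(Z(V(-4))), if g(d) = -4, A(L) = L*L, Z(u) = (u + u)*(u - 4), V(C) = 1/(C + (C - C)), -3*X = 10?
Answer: -1829/96 ≈ -19.052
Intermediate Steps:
X = -10/3 (X = -⅓*10 = -10/3 ≈ -3.3333)
V(C) = 1/C (V(C) = 1/(C + 0) = 1/C)
Z(u) = 2*u*(-4 + u) (Z(u) = (2*u)*(-4 + u) = 2*u*(-4 + u))
A(L) = L²
g(3) + X*A(Z(V(-4))) = -4 - 10*(-4 + 1/(-4))²/4/3 = -4 - 10*(-4 - ¼)²/4/3 = -4 - 10*(2*(-¼)*(-17/4))²/3 = -4 - 10*(17/8)²/3 = -4 - 10/3*289/64 = -4 - 1445/96 = -1829/96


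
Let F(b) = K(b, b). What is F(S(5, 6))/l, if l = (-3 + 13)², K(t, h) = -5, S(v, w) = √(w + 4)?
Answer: -1/20 ≈ -0.050000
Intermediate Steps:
S(v, w) = √(4 + w)
F(b) = -5
l = 100 (l = 10² = 100)
F(S(5, 6))/l = -5/100 = -5*1/100 = -1/20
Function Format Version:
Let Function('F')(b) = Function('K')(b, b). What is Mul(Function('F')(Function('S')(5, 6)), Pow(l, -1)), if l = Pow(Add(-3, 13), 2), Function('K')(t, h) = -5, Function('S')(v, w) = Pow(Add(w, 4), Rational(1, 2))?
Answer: Rational(-1, 20) ≈ -0.050000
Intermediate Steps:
Function('S')(v, w) = Pow(Add(4, w), Rational(1, 2))
Function('F')(b) = -5
l = 100 (l = Pow(10, 2) = 100)
Mul(Function('F')(Function('S')(5, 6)), Pow(l, -1)) = Mul(-5, Pow(100, -1)) = Mul(-5, Rational(1, 100)) = Rational(-1, 20)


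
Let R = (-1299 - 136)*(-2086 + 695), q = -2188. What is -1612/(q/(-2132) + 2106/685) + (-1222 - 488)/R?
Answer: -234959381969426/597704897881 ≈ -393.10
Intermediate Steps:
R = 1996085 (R = -1435*(-1391) = 1996085)
-1612/(q/(-2132) + 2106/685) + (-1222 - 488)/R = -1612/(-2188/(-2132) + 2106/685) + (-1222 - 488)/1996085 = -1612/(-2188*(-1/2132) + 2106*(1/685)) - 1710*1/1996085 = -1612/(547/533 + 2106/685) - 342/399217 = -1612/1497193/365105 - 342/399217 = -1612*365105/1497193 - 342/399217 = -588549260/1497193 - 342/399217 = -234959381969426/597704897881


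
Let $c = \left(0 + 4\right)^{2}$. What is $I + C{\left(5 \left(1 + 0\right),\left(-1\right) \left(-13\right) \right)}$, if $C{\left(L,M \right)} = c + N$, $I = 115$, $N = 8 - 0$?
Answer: $139$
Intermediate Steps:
$N = 8$ ($N = 8 + 0 = 8$)
$c = 16$ ($c = 4^{2} = 16$)
$C{\left(L,M \right)} = 24$ ($C{\left(L,M \right)} = 16 + 8 = 24$)
$I + C{\left(5 \left(1 + 0\right),\left(-1\right) \left(-13\right) \right)} = 115 + 24 = 139$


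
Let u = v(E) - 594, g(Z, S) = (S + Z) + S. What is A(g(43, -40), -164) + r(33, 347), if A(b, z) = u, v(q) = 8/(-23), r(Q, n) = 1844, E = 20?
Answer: 28742/23 ≈ 1249.7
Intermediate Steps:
v(q) = -8/23 (v(q) = 8*(-1/23) = -8/23)
g(Z, S) = Z + 2*S
u = -13670/23 (u = -8/23 - 594 = -13670/23 ≈ -594.35)
A(b, z) = -13670/23
A(g(43, -40), -164) + r(33, 347) = -13670/23 + 1844 = 28742/23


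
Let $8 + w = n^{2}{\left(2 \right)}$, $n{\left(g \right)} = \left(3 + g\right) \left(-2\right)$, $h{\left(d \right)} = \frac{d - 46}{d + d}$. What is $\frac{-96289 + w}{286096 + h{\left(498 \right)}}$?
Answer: $- \frac{23953053}{71238017} \approx -0.33624$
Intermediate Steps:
$h{\left(d \right)} = \frac{-46 + d}{2 d}$
$n{\left(g \right)} = -6 - 2 g$
$w = 92$ ($w = -8 + \left(-6 - 4\right)^{2} = -8 + \left(-10\right)^{2} = -8 + 100 = 92$)
$\frac{-96289 + w}{286096 + h{\left(498 \right)}} = \frac{-96289 + 92}{286096 + \frac{-46 + 498}{2 \cdot 498}} = - \frac{96197}{286096 + \frac{1}{2} \cdot \frac{1}{498} \cdot 452} = - \frac{96197}{286096 + \frac{113}{249}} = - \frac{96197}{\frac{71238017}{249}} = \left(-96197\right) \frac{249}{71238017} = - \frac{23953053}{71238017}$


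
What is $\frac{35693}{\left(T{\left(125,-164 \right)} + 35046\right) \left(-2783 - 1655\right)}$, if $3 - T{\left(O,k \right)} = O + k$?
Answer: $- \frac{5099}{22245792} \approx -0.00022921$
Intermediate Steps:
$T{\left(O,k \right)} = 3 - O - k$ ($T{\left(O,k \right)} = 3 - \left(O + k\right) = 3 - O - k$)
$\frac{35693}{\left(T{\left(125,-164 \right)} + 35046\right) \left(-2783 - 1655\right)} = \frac{35693}{\left(\left(3 - 125 - -164\right) + 35046\right) \left(-2783 - 1655\right)} = \frac{35693}{\left(\left(3 - 125 + 164\right) + 35046\right) \left(-4438\right)} = \frac{35693}{\left(42 + 35046\right) \left(-4438\right)} = \frac{35693}{35088 \left(-4438\right)} = \frac{35693}{-155720544} = 35693 \left(- \frac{1}{155720544}\right) = - \frac{5099}{22245792}$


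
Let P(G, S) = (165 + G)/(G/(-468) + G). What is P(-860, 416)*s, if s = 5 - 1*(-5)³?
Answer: 2114190/20081 ≈ 105.28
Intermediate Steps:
P(G, S) = 468*(165 + G)/(467*G) (P(G, S) = (165 + G)/(G*(-1/468) + G) = (165 + G)/(-G/468 + G) = (165 + G)/((467*G/468)) = (165 + G)*(468/(467*G)) = 468*(165 + G)/(467*G))
s = 130 (s = 5 - 1*(-125) = 5 + 125 = 130)
P(-860, 416)*s = ((468/467)*(165 - 860)/(-860))*130 = ((468/467)*(-1/860)*(-695))*130 = (16263/20081)*130 = 2114190/20081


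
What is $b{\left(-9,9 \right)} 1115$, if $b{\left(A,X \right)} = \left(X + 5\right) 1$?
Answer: $15610$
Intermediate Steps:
$b{\left(A,X \right)} = 5 + X$ ($b{\left(A,X \right)} = \left(5 + X\right) 1 = 5 + X$)
$b{\left(-9,9 \right)} 1115 = \left(5 + 9\right) 1115 = 14 \cdot 1115 = 15610$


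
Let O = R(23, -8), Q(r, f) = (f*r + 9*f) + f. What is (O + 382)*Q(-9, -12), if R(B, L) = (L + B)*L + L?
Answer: -3048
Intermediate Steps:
Q(r, f) = 10*f + f*r (Q(r, f) = (9*f + f*r) + f = 10*f + f*r)
R(B, L) = L + L*(B + L) (R(B, L) = (B + L)*L + L = L*(B + L) + L = L + L*(B + L))
O = -128 (O = -8*(1 + 23 - 8) = -8*16 = -128)
(O + 382)*Q(-9, -12) = (-128 + 382)*(-12*(10 - 9)) = 254*(-12*1) = 254*(-12) = -3048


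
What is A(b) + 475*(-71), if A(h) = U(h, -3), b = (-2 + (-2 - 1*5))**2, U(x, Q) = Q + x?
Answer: -33647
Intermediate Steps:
b = 81 (b = (-2 + (-2 - 5))**2 = (-2 - 7)**2 = (-9)**2 = 81)
A(h) = -3 + h
A(b) + 475*(-71) = (-3 + 81) + 475*(-71) = 78 - 33725 = -33647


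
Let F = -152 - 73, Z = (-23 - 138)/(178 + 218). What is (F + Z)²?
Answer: 7967526121/156816 ≈ 50808.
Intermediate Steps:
Z = -161/396 ≈ -0.40657
F = -225
(F + Z)² = (-225 - 161/396)² = (-89261/396)² = 7967526121/156816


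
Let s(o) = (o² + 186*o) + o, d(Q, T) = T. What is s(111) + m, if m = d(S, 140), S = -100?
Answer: 33218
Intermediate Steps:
s(o) = o² + 187*o
m = 140
s(111) + m = 111*(187 + 111) + 140 = 111*298 + 140 = 33078 + 140 = 33218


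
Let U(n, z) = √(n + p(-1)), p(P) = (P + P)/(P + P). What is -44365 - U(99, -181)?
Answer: -44375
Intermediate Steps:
p(P) = 1 (p(P) = (2*P)/((2*P)) = (2*P)*(1/(2*P)) = 1)
U(n, z) = √(1 + n) (U(n, z) = √(n + 1) = √(1 + n))
-44365 - U(99, -181) = -44365 - √(1 + 99) = -44365 - √100 = -44365 - 1*10 = -44365 - 10 = -44375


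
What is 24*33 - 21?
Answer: 771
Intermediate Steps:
24*33 - 21 = 792 - 21 = 771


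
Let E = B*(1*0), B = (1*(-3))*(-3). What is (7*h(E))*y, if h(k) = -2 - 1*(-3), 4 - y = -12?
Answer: 112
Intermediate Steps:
B = 9 (B = -3*(-3) = 9)
y = 16 (y = 4 - 1*(-12) = 4 + 12 = 16)
E = 0 (E = 9*(1*0) = 9*0 = 0)
h(k) = 1 (h(k) = -2 + 3 = 1)
(7*h(E))*y = (7*1)*16 = 7*16 = 112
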